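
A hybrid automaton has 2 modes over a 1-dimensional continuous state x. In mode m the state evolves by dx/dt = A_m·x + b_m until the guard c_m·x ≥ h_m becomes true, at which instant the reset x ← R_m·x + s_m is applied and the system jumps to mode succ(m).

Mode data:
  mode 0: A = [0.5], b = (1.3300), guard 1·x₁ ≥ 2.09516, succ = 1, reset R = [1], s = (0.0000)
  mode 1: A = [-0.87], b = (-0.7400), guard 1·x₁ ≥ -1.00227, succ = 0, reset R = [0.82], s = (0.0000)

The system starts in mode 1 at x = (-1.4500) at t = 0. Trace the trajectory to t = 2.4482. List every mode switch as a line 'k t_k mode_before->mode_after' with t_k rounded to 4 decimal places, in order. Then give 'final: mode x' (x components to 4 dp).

1 1.5794 1->0
final: 0 0.1781

Mode 1: guard c·x = -1.0023 hit at Δt = 1.5794 (t = 1.5794), x⁻ = (-1.0023) → reset → x⁺ = (-0.8219), jump to mode 0
Mode 0: flow for 0.8688 to horizon, guard not reached → x = (0.1781)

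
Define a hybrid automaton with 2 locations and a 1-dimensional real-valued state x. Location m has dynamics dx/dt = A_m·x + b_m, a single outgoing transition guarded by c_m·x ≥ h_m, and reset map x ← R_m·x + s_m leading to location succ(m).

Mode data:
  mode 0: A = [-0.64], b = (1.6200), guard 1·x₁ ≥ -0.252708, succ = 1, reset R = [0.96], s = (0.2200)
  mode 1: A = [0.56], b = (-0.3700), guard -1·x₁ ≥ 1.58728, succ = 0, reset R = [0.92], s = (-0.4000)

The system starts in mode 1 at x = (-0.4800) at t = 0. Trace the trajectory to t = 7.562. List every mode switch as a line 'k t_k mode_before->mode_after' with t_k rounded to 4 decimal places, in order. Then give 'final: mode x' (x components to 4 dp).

1 1.2114 1->0
2 1.9236 0->1
3 4.0501 1->0
4 4.7623 0->1
5 6.8888 1->0
final: 0 -0.3231

Mode 1: guard c·x = 1.5873 hit at Δt = 1.2114 (t = 1.2114), x⁻ = (-1.5873) → reset → x⁺ = (-1.8603), jump to mode 0
Mode 0: guard c·x = -0.2527 hit at Δt = 0.7122 (t = 1.9236), x⁻ = (-0.2527) → reset → x⁺ = (-0.0226), jump to mode 1
Mode 1: guard c·x = 1.5873 hit at Δt = 2.1265 (t = 4.0501), x⁻ = (-1.5873) → reset → x⁺ = (-1.8603), jump to mode 0
Mode 0: guard c·x = -0.2527 hit at Δt = 0.7122 (t = 4.7623), x⁻ = (-0.2527) → reset → x⁺ = (-0.0226), jump to mode 1
Mode 1: guard c·x = 1.5873 hit at Δt = 2.1265 (t = 6.8888), x⁻ = (-1.5873) → reset → x⁺ = (-1.8603), jump to mode 0
Mode 0: flow for 0.6732 to horizon, guard not reached → x = (-0.3231)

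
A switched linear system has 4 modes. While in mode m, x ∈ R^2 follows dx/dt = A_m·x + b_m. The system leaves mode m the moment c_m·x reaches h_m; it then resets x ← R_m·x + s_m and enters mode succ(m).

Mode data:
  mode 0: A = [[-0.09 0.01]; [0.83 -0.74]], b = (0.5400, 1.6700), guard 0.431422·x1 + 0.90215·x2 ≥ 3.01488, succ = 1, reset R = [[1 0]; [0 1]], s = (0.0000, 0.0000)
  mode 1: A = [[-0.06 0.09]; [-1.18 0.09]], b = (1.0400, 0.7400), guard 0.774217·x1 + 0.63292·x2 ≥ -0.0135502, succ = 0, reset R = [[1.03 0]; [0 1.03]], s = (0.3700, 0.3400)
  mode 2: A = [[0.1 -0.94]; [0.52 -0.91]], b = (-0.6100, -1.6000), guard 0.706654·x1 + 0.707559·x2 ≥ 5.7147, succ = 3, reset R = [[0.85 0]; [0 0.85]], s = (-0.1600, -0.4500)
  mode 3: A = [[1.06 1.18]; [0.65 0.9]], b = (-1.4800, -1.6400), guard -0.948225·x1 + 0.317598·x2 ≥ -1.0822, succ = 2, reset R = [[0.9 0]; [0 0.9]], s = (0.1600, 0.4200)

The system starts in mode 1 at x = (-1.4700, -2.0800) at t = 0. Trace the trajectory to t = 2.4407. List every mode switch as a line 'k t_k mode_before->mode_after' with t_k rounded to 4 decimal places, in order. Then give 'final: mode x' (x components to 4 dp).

1 1.3563 1->0
final: 0 0.8160 1.8026

Mode 1: guard c·x = -0.0136 hit at Δt = 1.3563 (t = 1.3563), x⁻ = (-0.0960, 0.0961) → reset → x⁺ = (0.2711, 0.4390), jump to mode 0
Mode 0: flow for 1.0844 to horizon, guard not reached → x = (0.8160, 1.8026)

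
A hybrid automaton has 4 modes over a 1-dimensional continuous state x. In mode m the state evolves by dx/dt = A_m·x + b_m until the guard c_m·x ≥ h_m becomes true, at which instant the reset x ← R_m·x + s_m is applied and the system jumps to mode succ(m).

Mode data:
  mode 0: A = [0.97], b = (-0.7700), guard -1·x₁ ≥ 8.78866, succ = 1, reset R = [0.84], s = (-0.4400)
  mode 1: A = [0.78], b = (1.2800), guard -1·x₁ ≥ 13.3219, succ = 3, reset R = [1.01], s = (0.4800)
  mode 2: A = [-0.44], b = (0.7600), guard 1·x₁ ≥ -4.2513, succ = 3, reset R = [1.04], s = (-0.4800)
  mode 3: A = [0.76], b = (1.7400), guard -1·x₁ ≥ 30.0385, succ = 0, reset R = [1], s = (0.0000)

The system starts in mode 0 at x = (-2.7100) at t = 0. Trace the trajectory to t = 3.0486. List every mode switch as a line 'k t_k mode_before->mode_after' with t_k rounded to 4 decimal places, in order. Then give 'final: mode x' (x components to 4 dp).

Mode 0: guard c·x = 8.7887 hit at Δt = 1.0372 (t = 1.0372), x⁻ = (-8.7887) → reset → x⁺ = (-7.8225), jump to mode 1
Mode 1: guard c·x = 13.3219 hit at Δt = 0.8159 (t = 1.8531), x⁻ = (-13.3219) → reset → x⁺ = (-12.9751), jump to mode 3
Mode 3: flow for 1.1955 to horizon, guard not reached → x = (-28.7984)

1 1.0372 0->1
2 1.8531 1->3
final: 3 -28.7984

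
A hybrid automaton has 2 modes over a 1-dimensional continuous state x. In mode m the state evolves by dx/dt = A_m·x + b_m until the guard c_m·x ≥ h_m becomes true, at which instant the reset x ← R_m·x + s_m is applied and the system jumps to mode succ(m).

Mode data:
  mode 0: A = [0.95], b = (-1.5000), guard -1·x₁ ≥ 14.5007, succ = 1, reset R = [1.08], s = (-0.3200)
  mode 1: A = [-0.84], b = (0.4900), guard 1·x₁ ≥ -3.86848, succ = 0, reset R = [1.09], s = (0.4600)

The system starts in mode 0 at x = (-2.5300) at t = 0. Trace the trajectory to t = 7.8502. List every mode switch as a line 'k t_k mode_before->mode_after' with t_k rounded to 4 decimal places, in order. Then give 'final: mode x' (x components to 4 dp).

1 1.4362 0->1
2 3.0004 1->0
3 4.1616 0->1
4 5.7258 1->0
5 6.8870 0->1
final: 1 -6.7922

Mode 0: guard c·x = 14.5007 hit at Δt = 1.4362 (t = 1.4362), x⁻ = (-14.5007) → reset → x⁺ = (-15.9808), jump to mode 1
Mode 1: guard c·x = -3.8685 hit at Δt = 1.5642 (t = 3.0004), x⁻ = (-3.8685) → reset → x⁺ = (-3.7566), jump to mode 0
Mode 0: guard c·x = 14.5007 hit at Δt = 1.1612 (t = 4.1616), x⁻ = (-14.5007) → reset → x⁺ = (-15.9808), jump to mode 1
Mode 1: guard c·x = -3.8685 hit at Δt = 1.5642 (t = 5.7258), x⁻ = (-3.8685) → reset → x⁺ = (-3.7566), jump to mode 0
Mode 0: guard c·x = 14.5007 hit at Δt = 1.1612 (t = 6.8870), x⁻ = (-14.5007) → reset → x⁺ = (-15.9808), jump to mode 1
Mode 1: flow for 0.9632 to horizon, guard not reached → x = (-6.7922)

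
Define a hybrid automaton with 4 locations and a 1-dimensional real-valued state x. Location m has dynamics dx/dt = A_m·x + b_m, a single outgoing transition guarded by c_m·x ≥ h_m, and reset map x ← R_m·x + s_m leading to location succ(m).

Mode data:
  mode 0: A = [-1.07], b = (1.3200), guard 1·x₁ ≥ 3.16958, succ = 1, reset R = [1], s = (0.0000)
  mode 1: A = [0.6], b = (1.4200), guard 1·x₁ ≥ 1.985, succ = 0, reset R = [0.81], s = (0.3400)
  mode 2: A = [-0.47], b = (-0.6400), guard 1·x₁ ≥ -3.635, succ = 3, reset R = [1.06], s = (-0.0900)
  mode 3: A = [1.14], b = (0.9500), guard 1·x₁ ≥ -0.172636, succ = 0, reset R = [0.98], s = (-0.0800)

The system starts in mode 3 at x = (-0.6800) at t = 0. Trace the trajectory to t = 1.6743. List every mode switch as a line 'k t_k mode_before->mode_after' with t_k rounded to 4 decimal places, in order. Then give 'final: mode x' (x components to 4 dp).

1 1.2813 3->0
final: 0 0.2599

Mode 3: guard c·x = -0.1726 hit at Δt = 1.2813 (t = 1.2813), x⁻ = (-0.1726) → reset → x⁺ = (-0.2492), jump to mode 0
Mode 0: flow for 0.3930 to horizon, guard not reached → x = (0.2599)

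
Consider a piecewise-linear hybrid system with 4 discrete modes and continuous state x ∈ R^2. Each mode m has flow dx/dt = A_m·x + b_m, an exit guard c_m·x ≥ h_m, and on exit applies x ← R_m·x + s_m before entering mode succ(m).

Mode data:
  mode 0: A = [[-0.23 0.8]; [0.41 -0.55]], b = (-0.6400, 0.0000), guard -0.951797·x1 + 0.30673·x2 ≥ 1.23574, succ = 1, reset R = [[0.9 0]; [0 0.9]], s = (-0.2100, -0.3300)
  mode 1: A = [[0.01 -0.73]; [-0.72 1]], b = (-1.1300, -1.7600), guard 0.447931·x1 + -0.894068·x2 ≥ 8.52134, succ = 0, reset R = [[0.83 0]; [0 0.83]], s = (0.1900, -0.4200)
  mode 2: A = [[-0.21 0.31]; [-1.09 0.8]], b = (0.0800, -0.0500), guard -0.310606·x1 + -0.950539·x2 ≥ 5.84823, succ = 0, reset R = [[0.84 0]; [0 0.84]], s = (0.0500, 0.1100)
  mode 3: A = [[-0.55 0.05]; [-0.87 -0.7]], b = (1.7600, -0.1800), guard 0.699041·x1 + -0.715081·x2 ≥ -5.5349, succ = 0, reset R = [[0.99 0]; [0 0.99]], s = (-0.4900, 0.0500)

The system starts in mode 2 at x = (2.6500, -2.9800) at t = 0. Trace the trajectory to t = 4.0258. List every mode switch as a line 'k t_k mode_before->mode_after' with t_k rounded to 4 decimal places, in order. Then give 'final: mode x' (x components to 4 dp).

1 0.5958 2->0
2 1.5664 0->1
3 2.4493 1->0
4 3.0878 0->1
5 3.6107 1->0
final: 0 -3.2034 -7.2066

Mode 2: guard c·x = 5.8482 hit at Δt = 0.5958 (t = 0.5958), x⁻ = (1.5547, -6.6606) → reset → x⁺ = (1.3560, -5.4849), jump to mode 0
Mode 0: guard c·x = 1.2357 hit at Δt = 0.9706 (t = 1.5664), x⁻ = (-2.4236, -3.4919) → reset → x⁺ = (-2.3913, -3.4727), jump to mode 1
Mode 1: guard c·x = 8.5213 hit at Δt = 0.8829 (t = 2.4493), x⁻ = (0.3669, -9.3471) → reset → x⁺ = (0.4946, -8.1781), jump to mode 0
Mode 0: guard c·x = 1.2357 hit at Δt = 0.6385 (t = 3.0878), x⁻ = (-3.2693, -6.1159) → reset → x⁺ = (-3.1523, -5.8343), jump to mode 1
Mode 1: guard c·x = 8.5213 hit at Δt = 0.5229 (t = 3.6107), x⁻ = (-0.8372, -9.9504) → reset → x⁺ = (-0.5049, -8.6788), jump to mode 0
Mode 0: flow for 0.4151 to horizon, guard not reached → x = (-3.2034, -7.2066)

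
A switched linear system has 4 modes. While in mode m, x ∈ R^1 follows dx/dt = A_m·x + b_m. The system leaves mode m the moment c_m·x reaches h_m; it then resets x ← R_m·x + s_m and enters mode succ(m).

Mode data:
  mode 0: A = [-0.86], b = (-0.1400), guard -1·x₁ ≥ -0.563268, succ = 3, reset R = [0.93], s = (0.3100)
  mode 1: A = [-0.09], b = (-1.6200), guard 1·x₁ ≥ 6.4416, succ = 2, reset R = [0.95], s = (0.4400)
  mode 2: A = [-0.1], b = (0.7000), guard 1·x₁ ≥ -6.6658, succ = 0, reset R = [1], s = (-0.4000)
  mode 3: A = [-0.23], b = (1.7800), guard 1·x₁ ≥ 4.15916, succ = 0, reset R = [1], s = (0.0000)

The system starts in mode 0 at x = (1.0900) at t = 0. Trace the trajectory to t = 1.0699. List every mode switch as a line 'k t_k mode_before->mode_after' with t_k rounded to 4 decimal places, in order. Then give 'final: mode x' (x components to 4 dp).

1 0.6343 0->3
final: 3 1.4921

Mode 0: guard c·x = -0.5633 hit at Δt = 0.6343 (t = 0.6343), x⁻ = (0.5633) → reset → x⁺ = (0.8338), jump to mode 3
Mode 3: flow for 0.4356 to horizon, guard not reached → x = (1.4921)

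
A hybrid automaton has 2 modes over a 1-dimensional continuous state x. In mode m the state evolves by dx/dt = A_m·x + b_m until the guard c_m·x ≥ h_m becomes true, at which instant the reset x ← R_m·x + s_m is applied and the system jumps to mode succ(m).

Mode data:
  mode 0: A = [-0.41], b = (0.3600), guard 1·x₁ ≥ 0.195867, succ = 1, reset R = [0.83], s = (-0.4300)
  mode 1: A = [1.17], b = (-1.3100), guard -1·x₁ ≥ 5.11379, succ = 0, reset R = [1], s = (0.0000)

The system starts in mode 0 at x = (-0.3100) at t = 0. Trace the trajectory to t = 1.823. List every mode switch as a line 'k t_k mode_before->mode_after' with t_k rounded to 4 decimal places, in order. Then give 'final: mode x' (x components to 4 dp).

Mode 0: guard c·x = 0.1959 hit at Δt = 1.3531 (t = 1.3531), x⁻ = (0.1959) → reset → x⁺ = (-0.2674), jump to mode 1
Mode 1: flow for 0.4699 to horizon, guard not reached → x = (-1.2840)

1 1.3531 0->1
final: 1 -1.2840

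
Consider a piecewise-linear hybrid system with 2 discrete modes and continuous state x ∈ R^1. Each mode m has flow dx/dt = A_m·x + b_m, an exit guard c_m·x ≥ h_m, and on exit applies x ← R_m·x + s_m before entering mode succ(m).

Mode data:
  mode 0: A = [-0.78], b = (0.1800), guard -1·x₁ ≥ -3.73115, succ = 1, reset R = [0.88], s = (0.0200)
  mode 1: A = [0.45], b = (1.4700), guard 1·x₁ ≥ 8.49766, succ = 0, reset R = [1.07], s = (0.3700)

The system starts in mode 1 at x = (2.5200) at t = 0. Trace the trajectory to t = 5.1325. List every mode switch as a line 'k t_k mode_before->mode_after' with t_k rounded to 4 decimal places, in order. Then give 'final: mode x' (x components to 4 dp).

Mode 1: guard c·x = 8.4977 hit at Δt = 1.5767 (t = 1.5767), x⁻ = (8.4977) → reset → x⁺ = (9.4625), jump to mode 0
Mode 0: guard c·x = -3.7311 hit at Δt = 1.2433 (t = 2.8200), x⁻ = (3.7311) → reset → x⁺ = (3.3034), jump to mode 1
Mode 1: guard c·x = 8.4977 hit at Δt = 1.2945 (t = 4.1145), x⁻ = (8.4977) → reset → x⁺ = (9.4625), jump to mode 0
Mode 0: flow for 1.0180 to horizon, guard not reached → x = (4.4038)

1 1.5767 1->0
2 2.8200 0->1
3 4.1145 1->0
final: 0 4.4038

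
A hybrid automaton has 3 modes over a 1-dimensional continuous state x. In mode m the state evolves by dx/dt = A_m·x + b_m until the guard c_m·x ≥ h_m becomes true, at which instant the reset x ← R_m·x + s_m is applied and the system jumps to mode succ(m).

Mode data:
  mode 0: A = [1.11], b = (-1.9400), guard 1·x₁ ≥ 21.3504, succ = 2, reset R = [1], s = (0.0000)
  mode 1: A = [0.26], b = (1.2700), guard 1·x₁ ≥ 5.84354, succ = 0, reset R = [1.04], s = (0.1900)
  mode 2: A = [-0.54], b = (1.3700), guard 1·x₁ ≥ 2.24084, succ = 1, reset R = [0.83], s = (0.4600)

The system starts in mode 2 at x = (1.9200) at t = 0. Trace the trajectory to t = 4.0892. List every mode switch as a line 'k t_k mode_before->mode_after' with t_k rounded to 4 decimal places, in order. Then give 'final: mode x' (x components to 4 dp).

Mode 2: guard c·x = 2.2408 hit at Δt = 1.3591 (t = 1.3591), x⁻ = (2.2408) → reset → x⁺ = (2.3199), jump to mode 1
Mode 1: guard c·x = 5.8435 hit at Δt = 1.5314 (t = 2.8905), x⁻ = (5.8435) → reset → x⁺ = (6.2673), jump to mode 0
Mode 0: flow for 1.1987 to horizon, guard not reached → x = (18.8462)

1 1.3591 2->1
2 2.8905 1->0
final: 0 18.8462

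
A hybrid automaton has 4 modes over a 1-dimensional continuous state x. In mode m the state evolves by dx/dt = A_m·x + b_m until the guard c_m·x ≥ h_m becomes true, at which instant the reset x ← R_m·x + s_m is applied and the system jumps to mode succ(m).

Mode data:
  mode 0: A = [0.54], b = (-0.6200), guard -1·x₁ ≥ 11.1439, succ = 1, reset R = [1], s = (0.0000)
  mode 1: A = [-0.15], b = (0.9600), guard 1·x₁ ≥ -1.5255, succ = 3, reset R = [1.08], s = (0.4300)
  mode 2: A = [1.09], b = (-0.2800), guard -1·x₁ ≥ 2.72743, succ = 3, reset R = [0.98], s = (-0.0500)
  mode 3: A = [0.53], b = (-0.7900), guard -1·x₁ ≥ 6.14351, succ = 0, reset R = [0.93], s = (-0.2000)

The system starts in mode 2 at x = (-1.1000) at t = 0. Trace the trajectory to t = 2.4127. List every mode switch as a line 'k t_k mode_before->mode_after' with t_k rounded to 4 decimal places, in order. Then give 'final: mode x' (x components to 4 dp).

1 0.7231 2->3
2 1.8445 3->0
final: 0 -8.4493

Mode 2: guard c·x = 2.7274 hit at Δt = 0.7231 (t = 0.7231), x⁻ = (-2.7274) → reset → x⁺ = (-2.7229), jump to mode 3
Mode 3: guard c·x = 6.1435 hit at Δt = 1.1214 (t = 1.8445), x⁻ = (-6.1435) → reset → x⁺ = (-5.9135), jump to mode 0
Mode 0: flow for 0.5682 to horizon, guard not reached → x = (-8.4493)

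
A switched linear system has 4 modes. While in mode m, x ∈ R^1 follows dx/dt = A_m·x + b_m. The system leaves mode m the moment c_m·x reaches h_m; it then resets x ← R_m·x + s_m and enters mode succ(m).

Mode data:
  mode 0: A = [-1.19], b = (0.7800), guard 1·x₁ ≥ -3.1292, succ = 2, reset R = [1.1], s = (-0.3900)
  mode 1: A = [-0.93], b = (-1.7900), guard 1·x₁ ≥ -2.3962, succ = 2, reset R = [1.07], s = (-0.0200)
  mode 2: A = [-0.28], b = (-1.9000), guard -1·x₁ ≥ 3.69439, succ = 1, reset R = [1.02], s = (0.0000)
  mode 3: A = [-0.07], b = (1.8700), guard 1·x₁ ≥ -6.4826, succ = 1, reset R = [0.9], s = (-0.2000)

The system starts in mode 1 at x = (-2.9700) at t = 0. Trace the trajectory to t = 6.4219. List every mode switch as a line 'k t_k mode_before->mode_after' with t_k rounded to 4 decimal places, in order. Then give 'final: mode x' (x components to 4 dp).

1 0.8561 1->2
2 1.9522 2->1
3 3.4184 1->2
4 4.5145 2->1
5 5.9808 1->2
final: 2 -3.0722

Mode 1: guard c·x = -2.3962 hit at Δt = 0.8561 (t = 0.8561), x⁻ = (-2.3962) → reset → x⁺ = (-2.5839), jump to mode 2
Mode 2: guard c·x = 3.6944 hit at Δt = 1.0961 (t = 1.9522), x⁻ = (-3.6944) → reset → x⁺ = (-3.7683), jump to mode 1
Mode 1: guard c·x = -2.3962 hit at Δt = 1.4662 (t = 3.4184), x⁻ = (-2.3962) → reset → x⁺ = (-2.5839), jump to mode 2
Mode 2: guard c·x = 3.6944 hit at Δt = 1.0961 (t = 4.5145), x⁻ = (-3.6944) → reset → x⁺ = (-3.7683), jump to mode 1
Mode 1: guard c·x = -2.3962 hit at Δt = 1.4662 (t = 5.9808), x⁻ = (-2.3962) → reset → x⁺ = (-2.5839), jump to mode 2
Mode 2: flow for 0.4411 to horizon, guard not reached → x = (-3.0722)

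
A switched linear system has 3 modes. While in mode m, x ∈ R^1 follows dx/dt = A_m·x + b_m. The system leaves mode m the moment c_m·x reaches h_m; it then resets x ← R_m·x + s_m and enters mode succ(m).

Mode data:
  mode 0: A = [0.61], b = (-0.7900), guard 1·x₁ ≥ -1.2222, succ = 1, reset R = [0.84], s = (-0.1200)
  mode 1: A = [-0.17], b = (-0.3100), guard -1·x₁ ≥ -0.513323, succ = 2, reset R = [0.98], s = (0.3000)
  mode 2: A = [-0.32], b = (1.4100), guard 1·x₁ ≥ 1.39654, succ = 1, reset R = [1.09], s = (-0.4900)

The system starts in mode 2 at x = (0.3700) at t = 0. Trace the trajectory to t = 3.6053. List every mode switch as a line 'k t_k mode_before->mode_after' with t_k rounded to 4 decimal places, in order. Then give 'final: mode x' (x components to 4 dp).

1 0.9171 2->1
2 2.0967 1->2
3 2.6591 2->1
final: 1 0.6079

Mode 2: guard c·x = 1.3965 hit at Δt = 0.9171 (t = 0.9171), x⁻ = (1.3965) → reset → x⁺ = (1.0322), jump to mode 1
Mode 1: guard c·x = -0.5133 hit at Δt = 1.1796 (t = 2.0967), x⁻ = (0.5133) → reset → x⁺ = (0.8031), jump to mode 2
Mode 2: guard c·x = 1.3965 hit at Δt = 0.5624 (t = 2.6591), x⁻ = (1.3965) → reset → x⁺ = (1.0322), jump to mode 1
Mode 1: flow for 0.9462 to horizon, guard not reached → x = (0.6079)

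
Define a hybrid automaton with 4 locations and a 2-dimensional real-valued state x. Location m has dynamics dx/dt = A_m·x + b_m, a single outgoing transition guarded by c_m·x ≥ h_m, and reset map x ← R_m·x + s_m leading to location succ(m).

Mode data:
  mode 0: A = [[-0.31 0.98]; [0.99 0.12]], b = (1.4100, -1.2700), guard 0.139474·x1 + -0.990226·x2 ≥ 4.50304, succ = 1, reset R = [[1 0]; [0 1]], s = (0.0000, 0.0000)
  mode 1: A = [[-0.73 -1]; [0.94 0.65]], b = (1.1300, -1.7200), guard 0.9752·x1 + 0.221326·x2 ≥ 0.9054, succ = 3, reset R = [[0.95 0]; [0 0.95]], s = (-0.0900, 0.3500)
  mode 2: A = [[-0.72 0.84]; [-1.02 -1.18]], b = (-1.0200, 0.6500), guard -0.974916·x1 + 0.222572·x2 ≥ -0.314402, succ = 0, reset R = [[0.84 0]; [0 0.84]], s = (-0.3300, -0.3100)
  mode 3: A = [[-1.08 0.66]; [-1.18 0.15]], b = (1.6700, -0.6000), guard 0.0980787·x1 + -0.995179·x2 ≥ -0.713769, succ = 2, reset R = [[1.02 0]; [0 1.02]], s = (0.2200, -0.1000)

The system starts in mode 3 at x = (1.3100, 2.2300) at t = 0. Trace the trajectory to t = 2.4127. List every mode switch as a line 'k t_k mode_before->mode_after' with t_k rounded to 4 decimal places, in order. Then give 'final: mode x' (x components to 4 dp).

Mode 3: guard c·x = -0.7138 hit at Δt = 0.5760 (t = 0.5760), x⁻ = (1.8542, 0.9000) → reset → x⁺ = (2.1113, 0.8180), jump to mode 2
Mode 2: guard c·x = -0.3144 hit at Δt = 1.0502 (t = 1.6262), x⁻ = (0.3289, 0.0280) → reset → x⁺ = (-0.0537, -0.2865), jump to mode 0
Mode 0: flow for 0.7865 to horizon, guard not reached → x = (0.4181, -1.1634)

1 0.5760 3->2
2 1.6262 2->0
final: 0 0.4181 -1.1634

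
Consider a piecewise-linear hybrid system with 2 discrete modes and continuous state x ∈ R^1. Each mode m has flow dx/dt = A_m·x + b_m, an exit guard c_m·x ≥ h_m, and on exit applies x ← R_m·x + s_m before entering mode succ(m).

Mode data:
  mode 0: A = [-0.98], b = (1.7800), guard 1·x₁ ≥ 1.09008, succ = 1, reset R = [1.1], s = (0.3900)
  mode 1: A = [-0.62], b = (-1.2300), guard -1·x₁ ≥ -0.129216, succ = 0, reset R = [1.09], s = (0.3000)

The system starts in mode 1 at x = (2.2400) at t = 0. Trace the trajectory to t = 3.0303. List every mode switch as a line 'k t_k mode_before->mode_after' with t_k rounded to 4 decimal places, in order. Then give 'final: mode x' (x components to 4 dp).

Mode 1: guard c·x = -0.1292 hit at Δt = 1.1171 (t = 1.1171), x⁻ = (0.1292) → reset → x⁺ = (0.4408), jump to mode 0
Mode 0: guard c·x = 1.0901 hit at Δt = 0.6517 (t = 1.7688), x⁻ = (1.0901) → reset → x⁺ = (1.5891), jump to mode 1
Mode 1: guard c·x = -0.1292 hit at Δt = 0.8472 (t = 2.6160), x⁻ = (0.1292) → reset → x⁺ = (0.4408), jump to mode 0
Mode 0: flow for 0.4143 to horizon, guard not reached → x = (0.8999)

1 1.1171 1->0
2 1.7688 0->1
3 2.6160 1->0
final: 0 0.8999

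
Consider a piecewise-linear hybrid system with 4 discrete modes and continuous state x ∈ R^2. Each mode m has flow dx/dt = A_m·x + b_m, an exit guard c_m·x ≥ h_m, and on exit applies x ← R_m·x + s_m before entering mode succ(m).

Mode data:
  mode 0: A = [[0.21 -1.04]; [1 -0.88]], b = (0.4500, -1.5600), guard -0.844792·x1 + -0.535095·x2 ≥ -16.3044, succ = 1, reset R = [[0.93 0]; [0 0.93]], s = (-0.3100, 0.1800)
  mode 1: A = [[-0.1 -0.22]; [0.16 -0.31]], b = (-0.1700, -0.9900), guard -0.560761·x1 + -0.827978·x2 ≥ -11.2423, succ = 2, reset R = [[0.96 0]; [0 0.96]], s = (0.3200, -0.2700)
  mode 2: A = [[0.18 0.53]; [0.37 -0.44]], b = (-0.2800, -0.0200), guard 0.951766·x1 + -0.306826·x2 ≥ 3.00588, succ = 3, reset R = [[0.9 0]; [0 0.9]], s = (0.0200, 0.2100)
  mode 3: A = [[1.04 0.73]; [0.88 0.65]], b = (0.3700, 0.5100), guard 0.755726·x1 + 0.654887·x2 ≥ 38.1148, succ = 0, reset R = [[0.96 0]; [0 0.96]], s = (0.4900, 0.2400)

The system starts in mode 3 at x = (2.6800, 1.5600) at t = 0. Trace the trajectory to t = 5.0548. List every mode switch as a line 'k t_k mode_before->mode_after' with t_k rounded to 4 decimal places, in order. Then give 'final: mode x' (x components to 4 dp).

1 1.4431 3->0
2 2.5160 0->1
3 3.6599 1->2
4 4.3558 2->3
final: 3 22.3494 23.3634

Mode 3: guard c·x = 38.1148 hit at Δt = 1.4431 (t = 1.4431), x⁻ = (29.1031, 24.6162) → reset → x⁺ = (28.4290, 23.8716), jump to mode 0
Mode 0: guard c·x = -16.3044 hit at Δt = 1.0729 (t = 2.5160), x⁻ = (7.0598, 19.3244) → reset → x⁺ = (6.2556, 18.1517), jump to mode 1
Mode 1: guard c·x = -11.2423 hit at Δt = 1.1439 (t = 3.6599), x⁻ = (1.8062, 12.3547) → reset → x⁺ = (2.0540, 11.5905), jump to mode 2
Mode 2: guard c·x = 3.0059 hit at Δt = 0.6959 (t = 4.3558), x⁻ = (6.2099, 9.4661) → reset → x⁺ = (5.6089, 8.7295), jump to mode 3
Mode 3: flow for 0.6990 to horizon, guard not reached → x = (22.3494, 23.3634)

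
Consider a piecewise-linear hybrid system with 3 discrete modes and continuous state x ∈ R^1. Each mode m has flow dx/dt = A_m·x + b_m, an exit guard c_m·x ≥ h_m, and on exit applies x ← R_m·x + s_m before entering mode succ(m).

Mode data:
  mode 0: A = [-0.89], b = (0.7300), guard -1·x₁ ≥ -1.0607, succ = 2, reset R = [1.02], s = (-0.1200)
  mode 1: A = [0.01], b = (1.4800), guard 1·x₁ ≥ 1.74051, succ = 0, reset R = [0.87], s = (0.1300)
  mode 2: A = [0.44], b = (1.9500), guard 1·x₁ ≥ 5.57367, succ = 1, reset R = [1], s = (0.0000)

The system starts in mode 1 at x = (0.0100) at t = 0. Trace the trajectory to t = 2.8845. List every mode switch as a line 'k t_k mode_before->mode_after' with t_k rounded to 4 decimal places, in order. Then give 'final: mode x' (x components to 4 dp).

1 1.1624 1->0
2 2.5462 0->2
final: 2 1.8276

Mode 1: guard c·x = 1.7405 hit at Δt = 1.1624 (t = 1.1624), x⁻ = (1.7405) → reset → x⁺ = (1.6442), jump to mode 0
Mode 0: guard c·x = -1.0607 hit at Δt = 1.3838 (t = 2.5462), x⁻ = (1.0607) → reset → x⁺ = (0.9619), jump to mode 2
Mode 2: flow for 0.3383 to horizon, guard not reached → x = (1.8276)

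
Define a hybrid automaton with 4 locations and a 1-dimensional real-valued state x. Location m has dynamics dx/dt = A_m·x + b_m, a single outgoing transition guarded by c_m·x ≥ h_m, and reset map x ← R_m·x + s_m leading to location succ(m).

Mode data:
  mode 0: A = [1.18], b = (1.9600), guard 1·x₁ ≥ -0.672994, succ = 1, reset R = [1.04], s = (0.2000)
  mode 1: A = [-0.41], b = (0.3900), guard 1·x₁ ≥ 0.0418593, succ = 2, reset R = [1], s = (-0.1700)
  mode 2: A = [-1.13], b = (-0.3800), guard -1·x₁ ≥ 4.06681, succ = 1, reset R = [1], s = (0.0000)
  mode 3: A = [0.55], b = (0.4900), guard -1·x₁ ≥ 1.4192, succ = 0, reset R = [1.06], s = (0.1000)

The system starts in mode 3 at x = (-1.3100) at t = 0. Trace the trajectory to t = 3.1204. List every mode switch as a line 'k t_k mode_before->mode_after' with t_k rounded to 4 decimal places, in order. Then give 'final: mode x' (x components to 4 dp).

1 0.4210 3->0
2 1.5633 0->1
3 2.7032 1->2
final: 2 -0.2064

Mode 3: guard c·x = 1.4192 hit at Δt = 0.4210 (t = 0.4210), x⁻ = (-1.4192) → reset → x⁺ = (-1.4044), jump to mode 0
Mode 0: guard c·x = -0.6730 hit at Δt = 1.1423 (t = 1.5633), x⁻ = (-0.6730) → reset → x⁺ = (-0.4999), jump to mode 1
Mode 1: guard c·x = 0.0419 hit at Δt = 1.1399 (t = 2.7032), x⁻ = (0.0419) → reset → x⁺ = (-0.1281), jump to mode 2
Mode 2: flow for 0.4172 to horizon, guard not reached → x = (-0.2064)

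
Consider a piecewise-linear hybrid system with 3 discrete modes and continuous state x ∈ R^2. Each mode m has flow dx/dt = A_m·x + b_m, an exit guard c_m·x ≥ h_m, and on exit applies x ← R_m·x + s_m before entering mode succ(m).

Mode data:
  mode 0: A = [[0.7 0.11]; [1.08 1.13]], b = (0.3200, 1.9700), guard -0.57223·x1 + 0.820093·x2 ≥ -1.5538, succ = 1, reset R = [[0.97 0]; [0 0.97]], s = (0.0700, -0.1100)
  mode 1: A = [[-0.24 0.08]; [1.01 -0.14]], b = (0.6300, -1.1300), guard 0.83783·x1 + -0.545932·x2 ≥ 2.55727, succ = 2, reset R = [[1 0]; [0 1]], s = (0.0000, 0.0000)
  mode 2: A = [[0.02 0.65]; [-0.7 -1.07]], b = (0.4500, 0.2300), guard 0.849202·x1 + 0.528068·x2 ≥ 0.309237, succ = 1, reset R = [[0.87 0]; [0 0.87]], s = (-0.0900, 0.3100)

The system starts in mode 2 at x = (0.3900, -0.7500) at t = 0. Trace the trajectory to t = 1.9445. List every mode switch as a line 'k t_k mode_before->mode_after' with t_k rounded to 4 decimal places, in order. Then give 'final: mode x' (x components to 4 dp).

1 1.0599 2->1
final: 1 0.8034 -0.3839

Mode 2: guard c·x = 0.3092 hit at Δt = 1.0599 (t = 1.0599), x⁻ = (0.5506, -0.2999) → reset → x⁺ = (0.3891, 0.0491), jump to mode 1
Mode 1: flow for 0.8846 to horizon, guard not reached → x = (0.8034, -0.3839)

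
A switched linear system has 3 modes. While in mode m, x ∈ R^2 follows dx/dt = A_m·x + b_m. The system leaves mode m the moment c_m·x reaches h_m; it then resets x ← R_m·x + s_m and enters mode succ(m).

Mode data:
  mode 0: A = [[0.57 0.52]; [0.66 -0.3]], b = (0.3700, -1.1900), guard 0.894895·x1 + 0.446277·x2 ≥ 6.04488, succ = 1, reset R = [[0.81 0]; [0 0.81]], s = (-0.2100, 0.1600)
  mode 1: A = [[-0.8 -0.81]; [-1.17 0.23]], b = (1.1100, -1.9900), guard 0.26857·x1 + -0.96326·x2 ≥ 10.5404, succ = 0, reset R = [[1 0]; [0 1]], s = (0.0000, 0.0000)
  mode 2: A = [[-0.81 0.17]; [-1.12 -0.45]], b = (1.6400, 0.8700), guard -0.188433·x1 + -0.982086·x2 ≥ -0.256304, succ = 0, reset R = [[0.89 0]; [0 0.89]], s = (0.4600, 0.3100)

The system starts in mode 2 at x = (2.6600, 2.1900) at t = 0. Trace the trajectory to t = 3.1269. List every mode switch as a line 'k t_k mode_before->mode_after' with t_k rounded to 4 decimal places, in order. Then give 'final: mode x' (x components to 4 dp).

Mode 2: guard c·x = -0.2563 hit at Δt = 1.0069 (t = 1.0069), x⁻ = (2.3902, -0.1976) → reset → x⁺ = (2.5873, 0.1341), jump to mode 0
Mode 0: guard c·x = 6.0449 hit at Δt = 1.1211 (t = 2.1280), x⁻ = (5.9777, 1.5583) → reset → x⁺ = (4.6320, 1.4222), jump to mode 1
Mode 1: flow for 0.9989 to horizon, guard not reached → x = (4.2171, -5.6232)

1 1.0069 2->0
2 2.1280 0->1
final: 1 4.2171 -5.6232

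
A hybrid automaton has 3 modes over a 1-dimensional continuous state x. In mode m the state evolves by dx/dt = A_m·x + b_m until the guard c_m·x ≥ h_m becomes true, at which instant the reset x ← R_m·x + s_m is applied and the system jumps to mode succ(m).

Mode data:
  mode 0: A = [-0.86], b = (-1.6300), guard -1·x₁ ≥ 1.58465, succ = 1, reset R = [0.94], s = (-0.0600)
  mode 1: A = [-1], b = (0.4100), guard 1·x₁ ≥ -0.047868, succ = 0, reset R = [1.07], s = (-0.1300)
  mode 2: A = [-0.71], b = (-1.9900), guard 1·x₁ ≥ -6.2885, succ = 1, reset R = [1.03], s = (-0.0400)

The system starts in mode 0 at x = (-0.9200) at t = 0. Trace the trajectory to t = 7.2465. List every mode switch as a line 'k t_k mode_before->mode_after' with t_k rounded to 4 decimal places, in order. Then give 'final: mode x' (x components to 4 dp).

Mode 0: guard c·x = 1.5846 hit at Δt = 1.3302 (t = 1.3302), x⁻ = (-1.5846) → reset → x⁺ = (-1.5496), jump to mode 1
Mode 1: guard c·x = -0.0479 hit at Δt = 1.4539 (t = 2.7841), x⁻ = (-0.0479) → reset → x⁺ = (-0.1812), jump to mode 0
Mode 0: guard c·x = 1.5846 hit at Δt = 1.9859 (t = 4.7700), x⁻ = (-1.5847) → reset → x⁺ = (-1.5496), jump to mode 1
Mode 1: guard c·x = -0.0479 hit at Δt = 1.4539 (t = 6.2239), x⁻ = (-0.0479) → reset → x⁺ = (-0.1812), jump to mode 0
Mode 0: flow for 1.0226 to horizon, guard not reached → x = (-1.1840)

1 1.3302 0->1
2 2.7841 1->0
3 4.7700 0->1
4 6.2239 1->0
final: 0 -1.1840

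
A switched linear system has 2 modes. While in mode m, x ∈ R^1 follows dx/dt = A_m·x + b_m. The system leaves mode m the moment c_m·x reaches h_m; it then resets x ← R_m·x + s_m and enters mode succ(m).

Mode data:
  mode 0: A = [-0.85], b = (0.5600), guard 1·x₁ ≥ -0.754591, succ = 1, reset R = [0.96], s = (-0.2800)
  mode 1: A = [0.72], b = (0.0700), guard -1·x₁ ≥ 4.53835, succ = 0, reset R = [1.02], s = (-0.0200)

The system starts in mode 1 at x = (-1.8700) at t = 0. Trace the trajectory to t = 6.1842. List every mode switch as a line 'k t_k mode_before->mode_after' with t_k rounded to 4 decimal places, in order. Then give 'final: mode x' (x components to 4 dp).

Mode 1: guard c·x = 4.5384 hit at Δt = 1.2755 (t = 1.2755), x⁻ = (-4.5384) → reset → x⁺ = (-4.6491), jump to mode 0
Mode 0: guard c·x = -0.7546 hit at Δt = 1.5567 (t = 2.8322), x⁻ = (-0.7546) → reset → x⁺ = (-1.0044), jump to mode 1
Mode 1: guard c·x = 4.5384 hit at Δt = 2.2060 (t = 5.0382), x⁻ = (-4.5383) → reset → x⁺ = (-4.6491), jump to mode 0
Mode 0: flow for 1.1460 to horizon, guard not reached → x = (-1.3451)

1 1.2755 1->0
2 2.8322 0->1
3 5.0382 1->0
final: 0 -1.3451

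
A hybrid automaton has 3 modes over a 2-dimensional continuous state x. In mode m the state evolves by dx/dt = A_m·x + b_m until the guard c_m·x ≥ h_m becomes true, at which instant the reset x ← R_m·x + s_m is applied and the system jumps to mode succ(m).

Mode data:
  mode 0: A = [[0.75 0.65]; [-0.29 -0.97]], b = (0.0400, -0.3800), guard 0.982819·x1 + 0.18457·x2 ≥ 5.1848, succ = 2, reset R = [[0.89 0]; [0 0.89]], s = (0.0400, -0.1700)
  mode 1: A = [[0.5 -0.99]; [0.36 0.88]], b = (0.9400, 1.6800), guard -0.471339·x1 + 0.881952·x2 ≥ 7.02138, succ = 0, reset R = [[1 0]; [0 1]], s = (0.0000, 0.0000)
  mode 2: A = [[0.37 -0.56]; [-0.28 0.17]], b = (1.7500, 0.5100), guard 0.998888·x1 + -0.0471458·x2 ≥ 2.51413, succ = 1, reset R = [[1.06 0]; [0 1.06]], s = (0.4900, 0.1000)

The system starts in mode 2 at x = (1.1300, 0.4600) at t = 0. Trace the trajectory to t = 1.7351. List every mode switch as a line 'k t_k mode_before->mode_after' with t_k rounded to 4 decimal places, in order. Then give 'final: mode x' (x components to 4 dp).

1 0.6617 2->1
final: 1 2.5221 6.8965

Mode 2: guard c·x = 2.5141 hit at Δt = 0.6617 (t = 0.6617), x⁻ = (2.5415, 0.5198) → reset → x⁺ = (3.1840, 0.6510), jump to mode 1
Mode 1: flow for 1.0734 to horizon, guard not reached → x = (2.5221, 6.8965)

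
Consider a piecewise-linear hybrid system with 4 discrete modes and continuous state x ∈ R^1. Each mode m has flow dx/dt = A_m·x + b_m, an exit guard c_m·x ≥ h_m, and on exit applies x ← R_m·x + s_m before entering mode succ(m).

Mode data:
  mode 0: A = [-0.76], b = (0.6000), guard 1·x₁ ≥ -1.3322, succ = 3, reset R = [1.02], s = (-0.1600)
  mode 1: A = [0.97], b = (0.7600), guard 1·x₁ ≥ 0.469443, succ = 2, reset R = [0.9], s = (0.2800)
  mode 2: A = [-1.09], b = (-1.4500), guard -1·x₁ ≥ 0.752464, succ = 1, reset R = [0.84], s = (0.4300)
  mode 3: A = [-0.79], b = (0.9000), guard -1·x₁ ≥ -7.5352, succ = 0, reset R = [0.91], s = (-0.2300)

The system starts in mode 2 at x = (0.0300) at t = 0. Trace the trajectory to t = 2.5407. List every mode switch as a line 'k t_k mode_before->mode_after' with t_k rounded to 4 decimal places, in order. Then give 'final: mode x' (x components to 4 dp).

Mode 2: guard c·x = 0.7525 hit at Δt = 0.7855 (t = 0.7855), x⁻ = (-0.7525) → reset → x⁺ = (-0.2021), jump to mode 1
Mode 1: guard c·x = 0.4694 hit at Δt = 0.7915 (t = 1.5770), x⁻ = (0.4694) → reset → x⁺ = (0.7025), jump to mode 2
Mode 2: flow for 0.9637 to horizon, guard not reached → x = (-0.6192)

1 0.7855 2->1
2 1.5770 1->2
final: 2 -0.6192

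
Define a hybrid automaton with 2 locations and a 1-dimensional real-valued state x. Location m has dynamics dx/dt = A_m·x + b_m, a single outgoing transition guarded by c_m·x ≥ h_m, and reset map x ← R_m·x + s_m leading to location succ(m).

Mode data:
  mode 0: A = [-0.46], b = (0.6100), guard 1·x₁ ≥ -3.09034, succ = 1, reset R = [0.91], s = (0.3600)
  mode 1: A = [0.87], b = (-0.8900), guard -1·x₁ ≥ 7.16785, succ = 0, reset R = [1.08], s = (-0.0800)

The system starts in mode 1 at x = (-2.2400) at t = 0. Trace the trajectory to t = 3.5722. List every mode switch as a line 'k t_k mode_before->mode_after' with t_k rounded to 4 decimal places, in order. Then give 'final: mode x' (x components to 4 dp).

1 1.0579 1->0
2 2.6408 0->1
final: 1 -6.7914

Mode 1: guard c·x = 7.1678 hit at Δt = 1.0579 (t = 1.0579), x⁻ = (-7.1678) → reset → x⁺ = (-7.8213), jump to mode 0
Mode 0: guard c·x = -3.0903 hit at Δt = 1.5829 (t = 2.6408), x⁻ = (-3.0903) → reset → x⁺ = (-2.4522), jump to mode 1
Mode 1: flow for 0.9314 to horizon, guard not reached → x = (-6.7914)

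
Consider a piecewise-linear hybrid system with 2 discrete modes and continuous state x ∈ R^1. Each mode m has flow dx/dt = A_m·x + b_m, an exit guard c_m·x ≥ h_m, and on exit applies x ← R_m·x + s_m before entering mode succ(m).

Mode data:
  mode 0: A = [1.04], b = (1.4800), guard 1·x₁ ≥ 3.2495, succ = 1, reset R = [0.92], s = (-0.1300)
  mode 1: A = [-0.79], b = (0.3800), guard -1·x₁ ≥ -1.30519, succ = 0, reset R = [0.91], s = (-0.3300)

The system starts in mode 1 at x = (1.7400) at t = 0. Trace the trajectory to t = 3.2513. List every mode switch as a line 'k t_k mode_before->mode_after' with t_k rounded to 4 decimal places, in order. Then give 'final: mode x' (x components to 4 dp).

1 0.5363 1->0
2 1.2259 0->1
3 2.5675 1->0
final: 0 3.2215

Mode 1: guard c·x = -1.3052 hit at Δt = 0.5363 (t = 0.5363), x⁻ = (1.3052) → reset → x⁺ = (0.8577), jump to mode 0
Mode 0: guard c·x = 3.2495 hit at Δt = 0.6896 (t = 1.2259), x⁻ = (3.2495) → reset → x⁺ = (2.8595), jump to mode 1
Mode 1: guard c·x = -1.3052 hit at Δt = 1.3416 (t = 2.5675), x⁻ = (1.3052) → reset → x⁺ = (0.8577), jump to mode 0
Mode 0: flow for 0.6838 to horizon, guard not reached → x = (3.2215)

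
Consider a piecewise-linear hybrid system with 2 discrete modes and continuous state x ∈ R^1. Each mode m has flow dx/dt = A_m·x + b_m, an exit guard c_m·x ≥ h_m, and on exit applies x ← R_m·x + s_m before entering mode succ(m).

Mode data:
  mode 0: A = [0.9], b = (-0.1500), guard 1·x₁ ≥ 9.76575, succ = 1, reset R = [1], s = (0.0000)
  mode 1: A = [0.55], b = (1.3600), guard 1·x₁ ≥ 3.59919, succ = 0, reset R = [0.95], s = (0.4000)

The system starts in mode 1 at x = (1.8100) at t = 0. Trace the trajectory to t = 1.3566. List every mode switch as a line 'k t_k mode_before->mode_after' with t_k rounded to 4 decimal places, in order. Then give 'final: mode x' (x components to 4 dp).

Mode 1: guard c·x = 3.5992 hit at Δt = 0.6347 (t = 0.6347), x⁻ = (3.5992) → reset → x⁺ = (3.8192), jump to mode 0
Mode 0: flow for 0.7219 to horizon, guard not reached → x = (7.1613)

1 0.6347 1->0
final: 0 7.1613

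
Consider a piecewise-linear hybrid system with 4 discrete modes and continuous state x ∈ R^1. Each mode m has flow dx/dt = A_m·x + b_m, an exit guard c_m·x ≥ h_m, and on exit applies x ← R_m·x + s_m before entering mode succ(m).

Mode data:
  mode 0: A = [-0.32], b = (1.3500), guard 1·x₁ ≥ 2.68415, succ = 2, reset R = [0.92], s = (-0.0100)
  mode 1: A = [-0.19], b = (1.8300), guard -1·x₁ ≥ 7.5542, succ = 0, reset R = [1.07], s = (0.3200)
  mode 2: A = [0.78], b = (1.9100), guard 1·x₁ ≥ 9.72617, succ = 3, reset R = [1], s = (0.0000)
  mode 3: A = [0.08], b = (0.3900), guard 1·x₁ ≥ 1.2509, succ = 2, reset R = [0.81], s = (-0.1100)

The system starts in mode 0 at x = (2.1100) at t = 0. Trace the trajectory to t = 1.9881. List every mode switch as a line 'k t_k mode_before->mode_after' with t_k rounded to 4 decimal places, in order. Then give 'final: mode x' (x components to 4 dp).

Mode 0: guard c·x = 2.6841 hit at Δt = 0.9932 (t = 0.9932), x⁻ = (2.6841) → reset → x⁺ = (2.4594), jump to mode 2
Mode 2: flow for 0.9949 to horizon, guard not reached → x = (8.2157)

1 0.9932 0->2
final: 2 8.2157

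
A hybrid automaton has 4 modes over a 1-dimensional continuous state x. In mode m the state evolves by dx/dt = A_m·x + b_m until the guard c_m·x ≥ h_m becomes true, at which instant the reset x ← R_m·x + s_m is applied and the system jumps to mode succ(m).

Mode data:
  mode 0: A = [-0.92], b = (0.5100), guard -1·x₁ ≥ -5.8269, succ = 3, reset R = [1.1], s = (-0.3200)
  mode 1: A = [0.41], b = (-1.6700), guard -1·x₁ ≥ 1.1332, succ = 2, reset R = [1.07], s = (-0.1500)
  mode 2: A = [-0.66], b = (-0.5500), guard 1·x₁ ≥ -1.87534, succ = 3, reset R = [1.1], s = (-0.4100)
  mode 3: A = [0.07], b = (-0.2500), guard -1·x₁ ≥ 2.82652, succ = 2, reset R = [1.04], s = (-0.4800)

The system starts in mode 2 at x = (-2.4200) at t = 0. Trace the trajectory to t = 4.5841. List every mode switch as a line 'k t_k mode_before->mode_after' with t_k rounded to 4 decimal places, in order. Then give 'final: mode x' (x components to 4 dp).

1 0.6371 2->3
2 1.4494 3->2
3 2.8268 2->3
4 3.6391 3->2
final: 2 -2.2194

Mode 2: guard c·x = -1.8753 hit at Δt = 0.6371 (t = 0.6371), x⁻ = (-1.8753) → reset → x⁺ = (-2.4729), jump to mode 3
Mode 3: guard c·x = 2.8265 hit at Δt = 0.8123 (t = 1.4494), x⁻ = (-2.8265) → reset → x⁺ = (-3.4196), jump to mode 2
Mode 2: guard c·x = -1.8753 hit at Δt = 1.3774 (t = 2.8268), x⁻ = (-1.8753) → reset → x⁺ = (-2.4729), jump to mode 3
Mode 3: guard c·x = 2.8265 hit at Δt = 0.8123 (t = 3.6391), x⁻ = (-2.8265) → reset → x⁺ = (-3.4196), jump to mode 2
Mode 2: flow for 0.9450 to horizon, guard not reached → x = (-2.2194)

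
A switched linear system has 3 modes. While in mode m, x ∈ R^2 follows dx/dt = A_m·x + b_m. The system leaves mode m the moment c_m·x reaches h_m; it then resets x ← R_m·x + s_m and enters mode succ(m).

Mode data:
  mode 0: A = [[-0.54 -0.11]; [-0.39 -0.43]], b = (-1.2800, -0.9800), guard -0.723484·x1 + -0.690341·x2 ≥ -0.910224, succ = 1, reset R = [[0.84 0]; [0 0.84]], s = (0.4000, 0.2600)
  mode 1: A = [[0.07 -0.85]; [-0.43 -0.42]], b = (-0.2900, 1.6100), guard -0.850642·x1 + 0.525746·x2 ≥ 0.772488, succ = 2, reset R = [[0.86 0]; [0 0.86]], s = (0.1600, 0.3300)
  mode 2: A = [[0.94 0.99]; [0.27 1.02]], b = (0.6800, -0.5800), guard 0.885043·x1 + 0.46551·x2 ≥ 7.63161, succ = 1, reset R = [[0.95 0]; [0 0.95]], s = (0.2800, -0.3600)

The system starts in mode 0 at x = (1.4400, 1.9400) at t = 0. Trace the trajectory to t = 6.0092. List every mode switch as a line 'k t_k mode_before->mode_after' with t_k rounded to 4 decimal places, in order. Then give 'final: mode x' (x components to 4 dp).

1 0.5428 0->1
2 1.0816 1->2
3 2.1343 2->1
4 4.8203 1->2
5 5.6497 2->1
final: 1 4.6974 3.6609

Mode 0: guard c·x = -0.9102 hit at Δt = 0.5428 (t = 0.5428), x⁻ = (0.4018, 0.8974) → reset → x⁺ = (0.7375, 1.0138), jump to mode 1
Mode 1: guard c·x = 0.7725 hit at Δt = 0.5388 (t = 1.0816), x⁻ = (0.0218, 1.5046) → reset → x⁺ = (0.1787, 1.6239), jump to mode 2
Mode 2: guard c·x = 7.6316 hit at Δt = 1.0527 (t = 2.1343), x⁻ = (6.1752, 4.6536) → reset → x⁺ = (6.1464, 4.0609), jump to mode 1
Mode 1: guard c·x = 0.7725 hit at Δt = 2.6860 (t = 4.8203), x⁻ = (0.4174, 2.1447) → reset → x⁺ = (0.5190, 2.1744), jump to mode 2
Mode 2: guard c·x = 7.6316 hit at Δt = 0.8295 (t = 5.6497), x⁻ = (5.9255, 5.1283) → reset → x⁺ = (5.9092, 4.5119), jump to mode 1
Mode 1: flow for 0.3595 to horizon, guard not reached → x = (4.6974, 3.6609)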